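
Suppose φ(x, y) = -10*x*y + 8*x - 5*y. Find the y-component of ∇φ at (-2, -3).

(∇φ)_2 = ∂φ/∂y = -10*x - 5
At (-2, -3): 15.

15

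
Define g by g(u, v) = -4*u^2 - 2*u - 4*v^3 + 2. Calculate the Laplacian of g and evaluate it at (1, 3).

∂²g/∂u² = -8
∂²g/∂v² = -24*v
∇²g = -24*v - 8
At (1, 3): -80.

-80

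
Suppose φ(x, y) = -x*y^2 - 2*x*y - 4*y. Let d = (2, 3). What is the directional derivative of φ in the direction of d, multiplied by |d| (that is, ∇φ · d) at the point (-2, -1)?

-10

∂φ/∂x = -y^2 - 2*y
∂φ/∂y = -2*x*y - 2*x - 4
∇φ at (-2, -1) = (1, -4)
∇φ · d = (1)(2) + (-4)(3) = -10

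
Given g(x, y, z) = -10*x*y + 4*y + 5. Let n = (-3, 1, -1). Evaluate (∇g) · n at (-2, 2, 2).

∂g/∂x = -10*y
∂g/∂y = -10*x + 4
∂g/∂z = 0
∇g at (-2, 2, 2) = (-20, 24, 0)
∇g · n = (-20)(-3) + (24)(1) + (0)(-1) = 84

84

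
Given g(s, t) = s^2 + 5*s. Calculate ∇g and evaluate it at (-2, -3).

∂g/∂s = 2*s + 5
∂g/∂t = 0
∇g = (2*s + 5, 0)
At (-2, -3): (1, 0).

(1, 0)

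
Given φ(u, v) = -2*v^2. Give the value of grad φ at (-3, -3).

(0, 12)

∂φ/∂u = 0
∂φ/∂v = -4*v
∇φ = (0, -4*v)
At (-3, -3): (0, 12).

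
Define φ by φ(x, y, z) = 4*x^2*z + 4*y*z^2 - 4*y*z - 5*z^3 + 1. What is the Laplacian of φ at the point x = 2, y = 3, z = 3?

-42

∂²φ/∂x² = 8*z
∂²φ/∂y² = 0
∂²φ/∂z² = 2*(4*y - 15*z)
∇²φ = 8*y - 22*z
At (2, 3, 3): -42.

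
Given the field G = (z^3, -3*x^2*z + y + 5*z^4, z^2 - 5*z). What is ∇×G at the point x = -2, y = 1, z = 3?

(∇×G)₁ = ∂G₃/∂y − ∂G₂/∂z = 3*x^2 - 20*z^3
(∇×G)₂ = ∂G₁/∂z − ∂G₃/∂x = 3*z^2
(∇×G)₃ = ∂G₂/∂x − ∂G₁/∂y = -6*x*z
∇×G = (3*x^2 - 20*z^3, 3*z^2, -6*x*z)
At (-2, 1, 3): (-528, 27, 36).

(-528, 27, 36)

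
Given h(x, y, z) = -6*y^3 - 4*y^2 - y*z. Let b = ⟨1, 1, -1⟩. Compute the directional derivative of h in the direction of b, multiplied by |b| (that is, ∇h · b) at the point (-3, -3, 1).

∂h/∂x = 0
∂h/∂y = -18*y^2 - 8*y - z
∂h/∂z = -y
∇h at (-3, -3, 1) = (0, -139, 3)
∇h · b = (0)(1) + (-139)(1) + (3)(-1) = -142

-142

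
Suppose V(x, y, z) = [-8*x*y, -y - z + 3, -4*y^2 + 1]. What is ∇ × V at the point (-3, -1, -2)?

(∇×V)₁ = ∂V₃/∂y − ∂V₂/∂z = -8*y + 1
(∇×V)₂ = ∂V₁/∂z − ∂V₃/∂x = 0
(∇×V)₃ = ∂V₂/∂x − ∂V₁/∂y = 8*x
∇×V = (-8*y + 1, 0, 8*x)
At (-3, -1, -2): (9, 0, -24).

(9, 0, -24)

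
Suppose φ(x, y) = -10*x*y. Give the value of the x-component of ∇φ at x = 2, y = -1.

(∇φ)_1 = ∂φ/∂x = -10*y
At (2, -1): 10.

10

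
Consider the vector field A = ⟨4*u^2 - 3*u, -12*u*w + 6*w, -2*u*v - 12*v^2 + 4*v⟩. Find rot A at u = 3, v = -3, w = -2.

(100, -6, 24)

(∇×A)₁ = ∂A₃/∂v − ∂A₂/∂w = 10*u - 24*v - 2
(∇×A)₂ = ∂A₁/∂w − ∂A₃/∂u = 2*v
(∇×A)₃ = ∂A₂/∂u − ∂A₁/∂v = -12*w
∇×A = (10*u - 24*v - 2, 2*v, -12*w)
At (3, -3, -2): (100, -6, 24).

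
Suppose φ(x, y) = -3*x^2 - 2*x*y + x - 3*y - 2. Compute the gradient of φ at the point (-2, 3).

(7, 1)

∂φ/∂x = -6*x - 2*y + 1
∂φ/∂y = -2*x - 3
∇φ = (-6*x - 2*y + 1, -2*x - 3)
At (-2, 3): (7, 1).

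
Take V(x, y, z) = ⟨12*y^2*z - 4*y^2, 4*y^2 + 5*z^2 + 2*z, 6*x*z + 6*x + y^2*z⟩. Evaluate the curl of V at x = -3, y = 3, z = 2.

(∇×V)₁ = ∂V₃/∂y − ∂V₂/∂z = 2*y*z - 10*z - 2
(∇×V)₂ = ∂V₁/∂z − ∂V₃/∂x = 12*y^2 - 6*z - 6
(∇×V)₃ = ∂V₂/∂x − ∂V₁/∂y = -24*y*z + 8*y
∇×V = (2*y*z - 10*z - 2, 12*y^2 - 6*z - 6, -24*y*z + 8*y)
At (-3, 3, 2): (-10, 90, -120).

(-10, 90, -120)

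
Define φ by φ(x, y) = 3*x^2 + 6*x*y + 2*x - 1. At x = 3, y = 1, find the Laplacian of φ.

∂²φ/∂x² = 6
∂²φ/∂y² = 0
∇²φ = 6
At (3, 1): 6.

6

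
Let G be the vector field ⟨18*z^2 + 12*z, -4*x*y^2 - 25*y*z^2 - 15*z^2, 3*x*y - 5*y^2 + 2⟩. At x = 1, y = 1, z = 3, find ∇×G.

(∇×G)₁ = ∂G₃/∂y − ∂G₂/∂z = 3*x + 50*y*z - 10*y + 30*z
(∇×G)₂ = ∂G₁/∂z − ∂G₃/∂x = -3*y + 36*z + 12
(∇×G)₃ = ∂G₂/∂x − ∂G₁/∂y = -4*y^2
∇×G = (3*x + 50*y*z - 10*y + 30*z, -3*y + 36*z + 12, -4*y^2)
At (1, 1, 3): (233, 117, -4).

(233, 117, -4)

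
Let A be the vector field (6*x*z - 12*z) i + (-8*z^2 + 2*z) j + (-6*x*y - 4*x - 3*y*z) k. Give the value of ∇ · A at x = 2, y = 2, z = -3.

∂A₁/∂x = 6*z
∂A₂/∂y = 0
∂A₃/∂z = -3*y
∇·A = -3*y + 6*z
At (2, 2, -3): -24.

-24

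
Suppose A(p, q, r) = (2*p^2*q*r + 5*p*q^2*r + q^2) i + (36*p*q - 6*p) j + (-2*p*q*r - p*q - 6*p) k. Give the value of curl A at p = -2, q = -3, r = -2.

(∇×A)₁ = ∂A₃/∂q − ∂A₂/∂r = -2*p*r - p
(∇×A)₂ = ∂A₁/∂r − ∂A₃/∂p = 2*p^2*q + 5*p*q^2 + 2*q*r + q + 6
(∇×A)₃ = ∂A₂/∂p − ∂A₁/∂q = -2*p^2*r - 10*p*q*r + 34*q - 6
∇×A = (-2*p*r - p, 2*p^2*q + 5*p*q^2 + 2*q*r + q + 6, -2*p^2*r - 10*p*q*r + 34*q - 6)
At (-2, -3, -2): (-6, -99, 28).

(-6, -99, 28)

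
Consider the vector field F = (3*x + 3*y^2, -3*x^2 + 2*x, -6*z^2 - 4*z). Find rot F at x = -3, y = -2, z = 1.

(∇×F)₁ = ∂F₃/∂y − ∂F₂/∂z = 0
(∇×F)₂ = ∂F₁/∂z − ∂F₃/∂x = 0
(∇×F)₃ = ∂F₂/∂x − ∂F₁/∂y = -6*x - 6*y + 2
∇×F = (0, 0, -6*x - 6*y + 2)
At (-3, -2, 1): (0, 0, 32).

(0, 0, 32)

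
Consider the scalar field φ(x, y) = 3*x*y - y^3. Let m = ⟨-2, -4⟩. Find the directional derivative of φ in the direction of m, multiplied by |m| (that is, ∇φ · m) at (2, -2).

∂φ/∂x = 3*y
∂φ/∂y = 3*x - 3*y^2
∇φ at (2, -2) = (-6, -6)
∇φ · m = (-6)(-2) + (-6)(-4) = 36

36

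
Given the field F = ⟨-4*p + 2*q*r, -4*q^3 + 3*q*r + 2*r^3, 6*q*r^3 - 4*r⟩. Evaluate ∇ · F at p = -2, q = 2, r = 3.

∂F₁/∂p = -4
∂F₂/∂q = -12*q^2 + 3*r
∂F₃/∂r = 18*q*r^2 - 4
∇·F = -12*q^2 + 18*q*r^2 + 3*r - 8
At (-2, 2, 3): 277.

277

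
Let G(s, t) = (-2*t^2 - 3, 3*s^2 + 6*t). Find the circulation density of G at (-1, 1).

-2

∂G₂/∂s = 6*s
∂G₁/∂t = -4*t
Scalar curl = 6*s + 4*t
At (-1, 1): -2.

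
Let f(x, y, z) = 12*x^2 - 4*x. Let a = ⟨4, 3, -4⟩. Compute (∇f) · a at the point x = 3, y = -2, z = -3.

∂f/∂x = 24*x - 4
∂f/∂y = 0
∂f/∂z = 0
∇f at (3, -2, -3) = (68, 0, 0)
∇f · a = (68)(4) + (0)(3) + (0)(-4) = 272

272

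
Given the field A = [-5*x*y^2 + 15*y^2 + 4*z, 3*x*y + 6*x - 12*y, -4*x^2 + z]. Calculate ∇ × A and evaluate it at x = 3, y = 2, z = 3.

(∇×A)₁ = ∂A₃/∂y − ∂A₂/∂z = 0
(∇×A)₂ = ∂A₁/∂z − ∂A₃/∂x = 8*x + 4
(∇×A)₃ = ∂A₂/∂x − ∂A₁/∂y = 10*x*y - 27*y + 6
∇×A = (0, 8*x + 4, 10*x*y - 27*y + 6)
At (3, 2, 3): (0, 28, 12).

(0, 28, 12)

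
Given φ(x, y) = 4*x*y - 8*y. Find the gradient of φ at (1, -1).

(-4, -4)

∂φ/∂x = 4*y
∂φ/∂y = 4*x - 8
∇φ = (4*y, 4*x - 8)
At (1, -1): (-4, -4).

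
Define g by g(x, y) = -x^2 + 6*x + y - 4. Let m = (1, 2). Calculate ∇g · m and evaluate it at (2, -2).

4

∂g/∂x = -2*x + 6
∂g/∂y = 1
∇g at (2, -2) = (2, 1)
∇g · m = (2)(1) + (1)(2) = 4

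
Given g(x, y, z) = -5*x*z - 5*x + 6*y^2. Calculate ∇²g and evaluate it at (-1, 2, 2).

∂²g/∂x² = 0
∂²g/∂y² = 12
∂²g/∂z² = 0
∇²g = 12
At (-1, 2, 2): 12.

12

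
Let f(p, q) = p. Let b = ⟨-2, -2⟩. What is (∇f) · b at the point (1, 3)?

∂f/∂p = 1
∂f/∂q = 0
∇f at (1, 3) = (1, 0)
∇f · b = (1)(-2) + (0)(-2) = -2

-2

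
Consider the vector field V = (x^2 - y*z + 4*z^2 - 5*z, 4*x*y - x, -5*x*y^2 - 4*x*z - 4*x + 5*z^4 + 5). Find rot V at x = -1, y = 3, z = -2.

(∇×V)₁ = ∂V₃/∂y − ∂V₂/∂z = -10*x*y
(∇×V)₂ = ∂V₁/∂z − ∂V₃/∂x = 5*y^2 - y + 12*z - 1
(∇×V)₃ = ∂V₂/∂x − ∂V₁/∂y = 4*y + z - 1
∇×V = (-10*x*y, 5*y^2 - y + 12*z - 1, 4*y + z - 1)
At (-1, 3, -2): (30, 17, 9).

(30, 17, 9)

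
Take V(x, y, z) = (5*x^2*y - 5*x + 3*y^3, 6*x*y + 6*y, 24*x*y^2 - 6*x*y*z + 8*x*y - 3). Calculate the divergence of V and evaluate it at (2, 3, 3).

∂V₁/∂x = 10*x*y - 5
∂V₂/∂y = 6*x + 6
∂V₃/∂z = -6*x*y
∇·V = 4*x*y + 6*x + 1
At (2, 3, 3): 37.

37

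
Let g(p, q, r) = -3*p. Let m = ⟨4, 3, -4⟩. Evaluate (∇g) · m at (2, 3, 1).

-12

∂g/∂p = -3
∂g/∂q = 0
∂g/∂r = 0
∇g at (2, 3, 1) = (-3, 0, 0)
∇g · m = (-3)(4) + (0)(3) + (0)(-4) = -12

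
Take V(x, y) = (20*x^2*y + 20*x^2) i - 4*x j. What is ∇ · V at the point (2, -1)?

∂V₁/∂x = 40*x*y + 40*x
∂V₂/∂y = 0
∇·V = 40*x*y + 40*x
At (2, -1): 0.

0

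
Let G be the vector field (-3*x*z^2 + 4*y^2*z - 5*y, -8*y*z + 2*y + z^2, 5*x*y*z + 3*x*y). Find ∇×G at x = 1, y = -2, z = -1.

(∇×G)₁ = ∂G₃/∂y − ∂G₂/∂z = 5*x*z + 3*x + 8*y - 2*z
(∇×G)₂ = ∂G₁/∂z − ∂G₃/∂x = -6*x*z + 4*y^2 - 5*y*z - 3*y
(∇×G)₃ = ∂G₂/∂x − ∂G₁/∂y = -8*y*z + 5
∇×G = (5*x*z + 3*x + 8*y - 2*z, -6*x*z + 4*y^2 - 5*y*z - 3*y, -8*y*z + 5)
At (1, -2, -1): (-16, 18, -11).

(-16, 18, -11)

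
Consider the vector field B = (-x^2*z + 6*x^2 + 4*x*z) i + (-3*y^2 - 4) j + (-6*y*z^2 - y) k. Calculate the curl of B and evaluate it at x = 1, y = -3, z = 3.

(∇×B)₁ = ∂B₃/∂y − ∂B₂/∂z = -6*z^2 - 1
(∇×B)₂ = ∂B₁/∂z − ∂B₃/∂x = -x^2 + 4*x
(∇×B)₃ = ∂B₂/∂x − ∂B₁/∂y = 0
∇×B = (-6*z^2 - 1, -x^2 + 4*x, 0)
At (1, -3, 3): (-55, 3, 0).

(-55, 3, 0)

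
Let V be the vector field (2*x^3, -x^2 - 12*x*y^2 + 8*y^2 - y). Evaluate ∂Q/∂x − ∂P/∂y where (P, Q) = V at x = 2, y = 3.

∂V₂/∂x = -2*x - 12*y^2
∂V₁/∂y = 0
Scalar curl = -2*x - 12*y^2
At (2, 3): -112.

-112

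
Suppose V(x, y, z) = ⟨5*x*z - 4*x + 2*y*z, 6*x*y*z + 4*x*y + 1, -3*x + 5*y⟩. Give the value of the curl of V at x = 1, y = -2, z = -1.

(17, 4, 6)

(∇×V)₁ = ∂V₃/∂y − ∂V₂/∂z = -6*x*y + 5
(∇×V)₂ = ∂V₁/∂z − ∂V₃/∂x = 5*x + 2*y + 3
(∇×V)₃ = ∂V₂/∂x − ∂V₁/∂y = 6*y*z + 4*y - 2*z
∇×V = (-6*x*y + 5, 5*x + 2*y + 3, 6*y*z + 4*y - 2*z)
At (1, -2, -1): (17, 4, 6).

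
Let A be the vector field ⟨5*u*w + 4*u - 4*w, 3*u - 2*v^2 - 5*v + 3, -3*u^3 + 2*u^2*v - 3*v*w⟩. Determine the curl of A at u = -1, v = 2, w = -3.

(∇×A)₁ = ∂A₃/∂v − ∂A₂/∂w = 2*u^2 - 3*w
(∇×A)₂ = ∂A₁/∂w − ∂A₃/∂u = 9*u^2 - 4*u*v + 5*u - 4
(∇×A)₃ = ∂A₂/∂u − ∂A₁/∂v = 3
∇×A = (2*u^2 - 3*w, 9*u^2 - 4*u*v + 5*u - 4, 3)
At (-1, 2, -3): (11, 8, 3).

(11, 8, 3)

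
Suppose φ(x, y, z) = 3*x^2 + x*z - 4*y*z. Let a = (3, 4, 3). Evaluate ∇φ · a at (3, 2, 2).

∂φ/∂x = 6*x + z
∂φ/∂y = -4*z
∂φ/∂z = x - 4*y
∇φ at (3, 2, 2) = (20, -8, -5)
∇φ · a = (20)(3) + (-8)(4) + (-5)(3) = 13

13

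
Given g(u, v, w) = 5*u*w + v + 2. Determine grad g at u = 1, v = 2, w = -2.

(-10, 1, 5)

∂g/∂u = 5*w
∂g/∂v = 1
∂g/∂w = 5*u
∇g = (5*w, 1, 5*u)
At (1, 2, -2): (-10, 1, 5).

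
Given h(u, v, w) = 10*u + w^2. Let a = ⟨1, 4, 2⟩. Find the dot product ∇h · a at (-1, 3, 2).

18

∂h/∂u = 10
∂h/∂v = 0
∂h/∂w = 2*w
∇h at (-1, 3, 2) = (10, 0, 4)
∇h · a = (10)(1) + (0)(4) + (4)(2) = 18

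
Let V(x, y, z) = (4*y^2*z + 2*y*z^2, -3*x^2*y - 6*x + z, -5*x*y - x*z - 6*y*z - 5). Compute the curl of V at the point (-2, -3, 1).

(∇×V)₁ = ∂V₃/∂y − ∂V₂/∂z = -5*x - 6*z - 1
(∇×V)₂ = ∂V₁/∂z − ∂V₃/∂x = 4*y^2 + 4*y*z + 5*y + z
(∇×V)₃ = ∂V₂/∂x − ∂V₁/∂y = -6*x*y - 8*y*z - 2*z^2 - 6
∇×V = (-5*x - 6*z - 1, 4*y^2 + 4*y*z + 5*y + z, -6*x*y - 8*y*z - 2*z^2 - 6)
At (-2, -3, 1): (3, 10, -20).

(3, 10, -20)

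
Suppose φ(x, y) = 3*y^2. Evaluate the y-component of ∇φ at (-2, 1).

(∇φ)_2 = ∂φ/∂y = 6*y
At (-2, 1): 6.

6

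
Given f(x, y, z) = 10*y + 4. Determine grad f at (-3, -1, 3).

∂f/∂x = 0
∂f/∂y = 10
∂f/∂z = 0
∇f = (0, 10, 0)
At (-3, -1, 3): (0, 10, 0).

(0, 10, 0)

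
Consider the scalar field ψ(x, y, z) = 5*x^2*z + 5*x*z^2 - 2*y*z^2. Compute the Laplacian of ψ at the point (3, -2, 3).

68

∂²ψ/∂x² = 10*z
∂²ψ/∂y² = 0
∂²ψ/∂z² = 2*(5*x - 2*y)
∇²ψ = 10*x - 4*y + 10*z
At (3, -2, 3): 68.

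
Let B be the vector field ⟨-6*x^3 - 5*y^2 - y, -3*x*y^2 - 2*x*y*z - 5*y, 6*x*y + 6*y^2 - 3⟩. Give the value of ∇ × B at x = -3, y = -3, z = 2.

(∇×B)₁ = ∂B₃/∂y − ∂B₂/∂z = 2*x*y + 6*x + 12*y
(∇×B)₂ = ∂B₁/∂z − ∂B₃/∂x = -6*y
(∇×B)₃ = ∂B₂/∂x − ∂B₁/∂y = -3*y^2 - 2*y*z + 10*y + 1
∇×B = (2*x*y + 6*x + 12*y, -6*y, -3*y^2 - 2*y*z + 10*y + 1)
At (-3, -3, 2): (-36, 18, -44).

(-36, 18, -44)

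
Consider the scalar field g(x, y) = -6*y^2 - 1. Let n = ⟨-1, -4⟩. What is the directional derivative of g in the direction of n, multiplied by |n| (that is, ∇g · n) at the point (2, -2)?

-96

∂g/∂x = 0
∂g/∂y = -12*y
∇g at (2, -2) = (0, 24)
∇g · n = (0)(-1) + (24)(-4) = -96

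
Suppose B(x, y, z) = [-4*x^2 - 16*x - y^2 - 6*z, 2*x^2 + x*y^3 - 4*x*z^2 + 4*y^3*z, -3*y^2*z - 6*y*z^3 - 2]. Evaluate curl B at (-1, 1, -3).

(200, -6, -37)

(∇×B)₁ = ∂B₃/∂y − ∂B₂/∂z = 8*x*z - 4*y^3 - 6*y*z - 6*z^3
(∇×B)₂ = ∂B₁/∂z − ∂B₃/∂x = -6
(∇×B)₃ = ∂B₂/∂x − ∂B₁/∂y = 4*x + y^3 + 2*y - 4*z^2
∇×B = (8*x*z - 4*y^3 - 6*y*z - 6*z^3, -6, 4*x + y^3 + 2*y - 4*z^2)
At (-1, 1, -3): (200, -6, -37).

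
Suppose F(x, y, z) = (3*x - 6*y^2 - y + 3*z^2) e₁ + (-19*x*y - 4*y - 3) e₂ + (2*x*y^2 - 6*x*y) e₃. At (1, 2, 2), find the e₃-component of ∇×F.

(∇×F)_3 = ∂F₂/∂x − ∂F₁/∂y
= -19*y − (-12*y - 1)
= -7*y + 1
At (1, 2, 2): -13.

-13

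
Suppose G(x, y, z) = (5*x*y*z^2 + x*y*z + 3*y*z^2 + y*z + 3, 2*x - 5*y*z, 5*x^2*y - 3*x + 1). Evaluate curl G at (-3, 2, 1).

(55, 11, 16)

(∇×G)₁ = ∂G₃/∂y − ∂G₂/∂z = 5*x^2 + 5*y
(∇×G)₂ = ∂G₁/∂z − ∂G₃/∂x = 10*x*y*z - 9*x*y + 6*y*z + y + 3
(∇×G)₃ = ∂G₂/∂x − ∂G₁/∂y = -5*x*z^2 - x*z - 3*z^2 - z + 2
∇×G = (5*x^2 + 5*y, 10*x*y*z - 9*x*y + 6*y*z + y + 3, -5*x*z^2 - x*z - 3*z^2 - z + 2)
At (-3, 2, 1): (55, 11, 16).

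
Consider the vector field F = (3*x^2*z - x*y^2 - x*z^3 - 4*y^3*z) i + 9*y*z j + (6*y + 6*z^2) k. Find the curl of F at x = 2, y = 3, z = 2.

(∇×F)₁ = ∂F₃/∂y − ∂F₂/∂z = -9*y + 6
(∇×F)₂ = ∂F₁/∂z − ∂F₃/∂x = 3*x^2 - 3*x*z^2 - 4*y^3
(∇×F)₃ = ∂F₂/∂x − ∂F₁/∂y = 2*x*y + 12*y^2*z
∇×F = (-9*y + 6, 3*x^2 - 3*x*z^2 - 4*y^3, 2*x*y + 12*y^2*z)
At (2, 3, 2): (-21, -120, 228).

(-21, -120, 228)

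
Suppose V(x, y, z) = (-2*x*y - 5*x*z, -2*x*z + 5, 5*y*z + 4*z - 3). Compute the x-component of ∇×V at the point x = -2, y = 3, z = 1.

(∇×V)_1 = ∂V₃/∂y − ∂V₂/∂z
= 5*z − (-2*x)
= 2*x + 5*z
At (-2, 3, 1): 1.

1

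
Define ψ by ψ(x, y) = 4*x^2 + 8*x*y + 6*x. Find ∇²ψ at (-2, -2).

∂²ψ/∂x² = 8
∂²ψ/∂y² = 0
∇²ψ = 8
At (-2, -2): 8.

8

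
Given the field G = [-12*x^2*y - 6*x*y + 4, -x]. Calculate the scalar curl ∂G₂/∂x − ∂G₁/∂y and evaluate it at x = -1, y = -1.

∂G₂/∂x = -1
∂G₁/∂y = -12*x^2 - 6*x
Scalar curl = 12*x^2 + 6*x - 1
At (-1, -1): 5.

5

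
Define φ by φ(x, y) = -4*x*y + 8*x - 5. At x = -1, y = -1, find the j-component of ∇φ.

4

(∇φ)_2 = ∂φ/∂y = -4*x
At (-1, -1): 4.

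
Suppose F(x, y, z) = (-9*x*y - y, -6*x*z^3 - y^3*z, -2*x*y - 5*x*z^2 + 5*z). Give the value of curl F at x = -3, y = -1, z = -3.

(-481, 43, 136)

(∇×F)₁ = ∂F₃/∂y − ∂F₂/∂z = 18*x*z^2 - 2*x + y^3
(∇×F)₂ = ∂F₁/∂z − ∂F₃/∂x = 2*y + 5*z^2
(∇×F)₃ = ∂F₂/∂x − ∂F₁/∂y = 9*x - 6*z^3 + 1
∇×F = (18*x*z^2 - 2*x + y^3, 2*y + 5*z^2, 9*x - 6*z^3 + 1)
At (-3, -1, -3): (-481, 43, 136).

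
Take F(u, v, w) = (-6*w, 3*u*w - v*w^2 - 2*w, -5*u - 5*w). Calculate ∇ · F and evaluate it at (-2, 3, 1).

∂F₁/∂u = 0
∂F₂/∂v = -w^2
∂F₃/∂w = -5
∇·F = -w^2 - 5
At (-2, 3, 1): -6.

-6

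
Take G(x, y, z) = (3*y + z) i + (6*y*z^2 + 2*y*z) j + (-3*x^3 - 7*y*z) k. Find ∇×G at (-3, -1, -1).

(-3, 82, -3)

(∇×G)₁ = ∂G₃/∂y − ∂G₂/∂z = -12*y*z - 2*y - 7*z
(∇×G)₂ = ∂G₁/∂z − ∂G₃/∂x = 9*x^2 + 1
(∇×G)₃ = ∂G₂/∂x − ∂G₁/∂y = -3
∇×G = (-12*y*z - 2*y - 7*z, 9*x^2 + 1, -3)
At (-3, -1, -1): (-3, 82, -3).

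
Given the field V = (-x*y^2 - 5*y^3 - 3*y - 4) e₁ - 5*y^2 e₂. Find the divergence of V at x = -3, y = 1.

∂V₁/∂x = -y^2
∂V₂/∂y = -10*y
∇·V = -y^2 - 10*y
At (-3, 1): -11.

-11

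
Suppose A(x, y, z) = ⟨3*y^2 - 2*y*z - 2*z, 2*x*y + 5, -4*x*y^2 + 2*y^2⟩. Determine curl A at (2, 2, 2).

(-24, 10, -4)

(∇×A)₁ = ∂A₃/∂y − ∂A₂/∂z = -8*x*y + 4*y
(∇×A)₂ = ∂A₁/∂z − ∂A₃/∂x = 4*y^2 - 2*y - 2
(∇×A)₃ = ∂A₂/∂x − ∂A₁/∂y = -4*y + 2*z
∇×A = (-8*x*y + 4*y, 4*y^2 - 2*y - 2, -4*y + 2*z)
At (2, 2, 2): (-24, 10, -4).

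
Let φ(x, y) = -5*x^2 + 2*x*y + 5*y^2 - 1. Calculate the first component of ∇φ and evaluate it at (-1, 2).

(∇φ)_1 = ∂φ/∂x = -10*x + 2*y
At (-1, 2): 14.

14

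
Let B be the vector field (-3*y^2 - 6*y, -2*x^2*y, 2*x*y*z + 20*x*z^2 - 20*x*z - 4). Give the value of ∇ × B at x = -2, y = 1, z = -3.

(∇×B)₁ = ∂B₃/∂y − ∂B₂/∂z = 2*x*z
(∇×B)₂ = ∂B₁/∂z − ∂B₃/∂x = -2*y*z - 20*z^2 + 20*z
(∇×B)₃ = ∂B₂/∂x − ∂B₁/∂y = -4*x*y + 6*y + 6
∇×B = (2*x*z, -2*y*z - 20*z^2 + 20*z, -4*x*y + 6*y + 6)
At (-2, 1, -3): (12, -234, 20).

(12, -234, 20)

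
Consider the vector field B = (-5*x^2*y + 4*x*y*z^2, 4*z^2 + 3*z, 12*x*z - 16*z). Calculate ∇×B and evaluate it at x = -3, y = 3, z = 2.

(∇×B)₁ = ∂B₃/∂y − ∂B₂/∂z = -8*z - 3
(∇×B)₂ = ∂B₁/∂z − ∂B₃/∂x = 8*x*y*z - 12*z
(∇×B)₃ = ∂B₂/∂x − ∂B₁/∂y = 5*x^2 - 4*x*z^2
∇×B = (-8*z - 3, 8*x*y*z - 12*z, 5*x^2 - 4*x*z^2)
At (-3, 3, 2): (-19, -168, 93).

(-19, -168, 93)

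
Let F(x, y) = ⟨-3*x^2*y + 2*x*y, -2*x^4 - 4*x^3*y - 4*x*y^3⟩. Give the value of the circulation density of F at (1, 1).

∂F₂/∂x = -8*x^3 - 12*x^2*y - 4*y^3
∂F₁/∂y = -3*x^2 + 2*x
Scalar curl = -8*x^3 - 12*x^2*y + 3*x^2 - 2*x - 4*y^3
At (1, 1): -23.

-23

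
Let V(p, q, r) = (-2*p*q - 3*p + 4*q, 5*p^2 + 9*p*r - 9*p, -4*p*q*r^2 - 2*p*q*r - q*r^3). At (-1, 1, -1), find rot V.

(12, 2, -34)

(∇×V)₁ = ∂V₃/∂q − ∂V₂/∂r = -4*p*r^2 - 2*p*r - 9*p - r^3
(∇×V)₂ = ∂V₁/∂r − ∂V₃/∂p = 4*q*r^2 + 2*q*r
(∇×V)₃ = ∂V₂/∂p − ∂V₁/∂q = 12*p + 9*r - 13
∇×V = (-4*p*r^2 - 2*p*r - 9*p - r^3, 4*q*r^2 + 2*q*r, 12*p + 9*r - 13)
At (-1, 1, -1): (12, 2, -34).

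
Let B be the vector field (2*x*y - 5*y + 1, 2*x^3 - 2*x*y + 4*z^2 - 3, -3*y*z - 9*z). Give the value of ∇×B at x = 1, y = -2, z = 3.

(∇×B)₁ = ∂B₃/∂y − ∂B₂/∂z = -11*z
(∇×B)₂ = ∂B₁/∂z − ∂B₃/∂x = 0
(∇×B)₃ = ∂B₂/∂x − ∂B₁/∂y = 6*x^2 - 2*x - 2*y + 5
∇×B = (-11*z, 0, 6*x^2 - 2*x - 2*y + 5)
At (1, -2, 3): (-33, 0, 13).

(-33, 0, 13)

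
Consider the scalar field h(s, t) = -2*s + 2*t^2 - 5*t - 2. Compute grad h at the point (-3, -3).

(-2, -17)

∂h/∂s = -2
∂h/∂t = 4*t - 5
∇h = (-2, 4*t - 5)
At (-3, -3): (-2, -17).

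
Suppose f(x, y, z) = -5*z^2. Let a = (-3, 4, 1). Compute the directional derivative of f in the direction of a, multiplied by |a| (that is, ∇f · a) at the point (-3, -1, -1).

10

∂f/∂x = 0
∂f/∂y = 0
∂f/∂z = -10*z
∇f at (-3, -1, -1) = (0, 0, 10)
∇f · a = (0)(-3) + (0)(4) + (10)(1) = 10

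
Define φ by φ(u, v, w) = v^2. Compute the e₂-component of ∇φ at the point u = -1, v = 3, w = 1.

(∇φ)_2 = ∂φ/∂v = 2*v
At (-1, 3, 1): 6.

6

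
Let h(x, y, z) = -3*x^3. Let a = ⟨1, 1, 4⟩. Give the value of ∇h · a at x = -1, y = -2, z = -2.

∂h/∂x = -9*x^2
∂h/∂y = 0
∂h/∂z = 0
∇h at (-1, -2, -2) = (-9, 0, 0)
∇h · a = (-9)(1) + (0)(1) + (0)(4) = -9

-9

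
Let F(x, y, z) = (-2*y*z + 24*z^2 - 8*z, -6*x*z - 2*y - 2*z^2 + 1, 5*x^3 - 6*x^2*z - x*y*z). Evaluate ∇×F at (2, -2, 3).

(∇×F)₁ = ∂F₃/∂y − ∂F₂/∂z = -x*z + 6*x + 4*z
(∇×F)₂ = ∂F₁/∂z − ∂F₃/∂x = -15*x^2 + 12*x*z + y*z - 2*y + 48*z - 8
(∇×F)₃ = ∂F₂/∂x − ∂F₁/∂y = -4*z
∇×F = (-x*z + 6*x + 4*z, -15*x^2 + 12*x*z + y*z - 2*y + 48*z - 8, -4*z)
At (2, -2, 3): (18, 146, -12).

(18, 146, -12)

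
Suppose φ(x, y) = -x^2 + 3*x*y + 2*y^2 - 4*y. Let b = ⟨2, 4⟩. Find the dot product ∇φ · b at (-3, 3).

26

∂φ/∂x = -2*x + 3*y
∂φ/∂y = 3*x + 4*y - 4
∇φ at (-3, 3) = (15, -1)
∇φ · b = (15)(2) + (-1)(4) = 26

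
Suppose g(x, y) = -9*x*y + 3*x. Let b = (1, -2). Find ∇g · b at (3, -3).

∂g/∂x = -9*y + 3
∂g/∂y = -9*x
∇g at (3, -3) = (30, -27)
∇g · b = (30)(1) + (-27)(-2) = 84

84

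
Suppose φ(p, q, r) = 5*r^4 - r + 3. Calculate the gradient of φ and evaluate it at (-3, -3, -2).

∂φ/∂p = 0
∂φ/∂q = 0
∂φ/∂r = 20*r^3 - 1
∇φ = (0, 0, 20*r^3 - 1)
At (-3, -3, -2): (0, 0, -161).

(0, 0, -161)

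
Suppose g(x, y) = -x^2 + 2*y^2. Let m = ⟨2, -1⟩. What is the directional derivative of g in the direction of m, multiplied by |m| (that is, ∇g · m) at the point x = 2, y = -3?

∂g/∂x = -2*x
∂g/∂y = 4*y
∇g at (2, -3) = (-4, -12)
∇g · m = (-4)(2) + (-12)(-1) = 4

4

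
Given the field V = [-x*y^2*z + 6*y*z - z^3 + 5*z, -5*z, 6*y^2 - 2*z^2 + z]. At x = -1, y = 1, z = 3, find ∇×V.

(17, -15, -24)

(∇×V)₁ = ∂V₃/∂y − ∂V₂/∂z = 12*y + 5
(∇×V)₂ = ∂V₁/∂z − ∂V₃/∂x = -x*y^2 + 6*y - 3*z^2 + 5
(∇×V)₃ = ∂V₂/∂x − ∂V₁/∂y = 2*x*y*z - 6*z
∇×V = (12*y + 5, -x*y^2 + 6*y - 3*z^2 + 5, 2*x*y*z - 6*z)
At (-1, 1, 3): (17, -15, -24).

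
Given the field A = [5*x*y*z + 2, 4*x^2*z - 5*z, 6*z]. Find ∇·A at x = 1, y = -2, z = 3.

-24

∂A₁/∂x = 5*y*z
∂A₂/∂y = 0
∂A₃/∂z = 6
∇·A = 5*y*z + 6
At (1, -2, 3): -24.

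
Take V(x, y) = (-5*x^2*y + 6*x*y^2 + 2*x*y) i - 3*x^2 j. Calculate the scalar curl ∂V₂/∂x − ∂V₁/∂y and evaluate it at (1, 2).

∂V₂/∂x = -6*x
∂V₁/∂y = -5*x^2 + 12*x*y + 2*x
Scalar curl = 5*x^2 - 12*x*y - 8*x
At (1, 2): -27.

-27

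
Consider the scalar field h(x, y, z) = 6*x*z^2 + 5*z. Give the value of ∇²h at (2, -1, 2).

∂²h/∂x² = 0
∂²h/∂y² = 0
∂²h/∂z² = 12*x
∇²h = 12*x
At (2, -1, 2): 24.

24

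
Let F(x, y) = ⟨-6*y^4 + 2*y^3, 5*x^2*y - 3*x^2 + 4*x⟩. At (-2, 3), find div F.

20

∂F₁/∂x = 0
∂F₂/∂y = 5*x^2
∇·F = 5*x^2
At (-2, 3): 20.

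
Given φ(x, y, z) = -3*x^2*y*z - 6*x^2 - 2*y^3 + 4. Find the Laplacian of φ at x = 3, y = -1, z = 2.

12

∂²φ/∂x² = -6*(y*z + 2)
∂²φ/∂y² = -12*y
∂²φ/∂z² = 0
∇²φ = -6*y*z - 12*y - 12
At (3, -1, 2): 12.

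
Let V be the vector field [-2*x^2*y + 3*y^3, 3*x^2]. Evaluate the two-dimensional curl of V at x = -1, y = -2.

-40

∂V₂/∂x = 6*x
∂V₁/∂y = -2*x^2 + 9*y^2
Scalar curl = 2*x^2 + 6*x - 9*y^2
At (-1, -2): -40.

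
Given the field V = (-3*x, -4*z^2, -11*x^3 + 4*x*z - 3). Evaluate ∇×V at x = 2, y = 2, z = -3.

(-24, 144, 0)

(∇×V)₁ = ∂V₃/∂y − ∂V₂/∂z = 8*z
(∇×V)₂ = ∂V₁/∂z − ∂V₃/∂x = 33*x^2 - 4*z
(∇×V)₃ = ∂V₂/∂x − ∂V₁/∂y = 0
∇×V = (8*z, 33*x^2 - 4*z, 0)
At (2, 2, -3): (-24, 144, 0).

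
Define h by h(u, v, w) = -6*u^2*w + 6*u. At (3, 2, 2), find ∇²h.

-24

∂²h/∂u² = -12*w
∂²h/∂v² = 0
∂²h/∂w² = 0
∇²h = -12*w
At (3, 2, 2): -24.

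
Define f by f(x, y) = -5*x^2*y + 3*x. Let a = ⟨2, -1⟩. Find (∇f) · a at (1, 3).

∂f/∂x = -10*x*y + 3
∂f/∂y = -5*x^2
∇f at (1, 3) = (-27, -5)
∇f · a = (-27)(2) + (-5)(-1) = -49

-49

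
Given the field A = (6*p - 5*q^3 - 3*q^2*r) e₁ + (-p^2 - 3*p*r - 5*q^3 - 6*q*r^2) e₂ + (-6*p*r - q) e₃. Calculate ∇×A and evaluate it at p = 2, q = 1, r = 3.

(∇×A)₁ = ∂A₃/∂q − ∂A₂/∂r = 3*p + 12*q*r - 1
(∇×A)₂ = ∂A₁/∂r − ∂A₃/∂p = -3*q^2 + 6*r
(∇×A)₃ = ∂A₂/∂p − ∂A₁/∂q = -2*p + 15*q^2 + 6*q*r - 3*r
∇×A = (3*p + 12*q*r - 1, -3*q^2 + 6*r, -2*p + 15*q^2 + 6*q*r - 3*r)
At (2, 1, 3): (41, 15, 20).

(41, 15, 20)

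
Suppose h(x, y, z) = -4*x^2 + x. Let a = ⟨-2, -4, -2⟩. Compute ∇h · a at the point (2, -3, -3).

30

∂h/∂x = -8*x + 1
∂h/∂y = 0
∂h/∂z = 0
∇h at (2, -3, -3) = (-15, 0, 0)
∇h · a = (-15)(-2) + (0)(-4) + (0)(-2) = 30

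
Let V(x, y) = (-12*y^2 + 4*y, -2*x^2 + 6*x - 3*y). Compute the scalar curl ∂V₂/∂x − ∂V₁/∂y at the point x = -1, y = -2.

∂V₂/∂x = -4*x + 6
∂V₁/∂y = -24*y + 4
Scalar curl = -4*x + 24*y + 2
At (-1, -2): -42.

-42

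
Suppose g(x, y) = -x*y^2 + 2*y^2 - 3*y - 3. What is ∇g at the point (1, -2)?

(-4, -7)

∂g/∂x = -y^2
∂g/∂y = -2*x*y + 4*y - 3
∇g = (-y^2, -2*x*y + 4*y - 3)
At (1, -2): (-4, -7).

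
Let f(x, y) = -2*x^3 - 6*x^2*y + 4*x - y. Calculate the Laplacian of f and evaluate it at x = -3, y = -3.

72

∂²f/∂x² = -12*(x + y)
∂²f/∂y² = 0
∇²f = -12*x - 12*y
At (-3, -3): 72.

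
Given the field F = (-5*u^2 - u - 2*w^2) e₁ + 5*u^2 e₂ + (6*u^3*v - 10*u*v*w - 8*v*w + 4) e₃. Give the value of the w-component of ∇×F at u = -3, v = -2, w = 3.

(∇×F)_3 = ∂F₂/∂u − ∂F₁/∂v
= 10*u − (0)
= 10*u
At (-3, -2, 3): -30.

-30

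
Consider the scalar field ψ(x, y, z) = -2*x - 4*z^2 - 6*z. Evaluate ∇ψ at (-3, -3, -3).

∂ψ/∂x = -2
∂ψ/∂y = 0
∂ψ/∂z = -8*z - 6
∇ψ = (-2, 0, -8*z - 6)
At (-3, -3, -3): (-2, 0, 18).

(-2, 0, 18)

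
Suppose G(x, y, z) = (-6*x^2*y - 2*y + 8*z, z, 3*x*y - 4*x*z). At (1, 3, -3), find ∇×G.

(∇×G)₁ = ∂G₃/∂y − ∂G₂/∂z = 3*x - 1
(∇×G)₂ = ∂G₁/∂z − ∂G₃/∂x = -3*y + 4*z + 8
(∇×G)₃ = ∂G₂/∂x − ∂G₁/∂y = 6*x^2 + 2
∇×G = (3*x - 1, -3*y + 4*z + 8, 6*x^2 + 2)
At (1, 3, -3): (2, -13, 8).

(2, -13, 8)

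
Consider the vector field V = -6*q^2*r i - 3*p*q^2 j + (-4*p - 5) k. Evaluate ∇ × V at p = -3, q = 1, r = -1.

(0, -2, -15)

(∇×V)₁ = ∂V₃/∂q − ∂V₂/∂r = 0
(∇×V)₂ = ∂V₁/∂r − ∂V₃/∂p = -6*q^2 + 4
(∇×V)₃ = ∂V₂/∂p − ∂V₁/∂q = -3*q^2 + 12*q*r
∇×V = (0, -6*q^2 + 4, -3*q^2 + 12*q*r)
At (-3, 1, -1): (0, -2, -15).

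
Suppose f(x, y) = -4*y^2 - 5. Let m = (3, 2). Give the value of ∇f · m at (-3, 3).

∂f/∂x = 0
∂f/∂y = -8*y
∇f at (-3, 3) = (0, -24)
∇f · m = (0)(3) + (-24)(2) = -48

-48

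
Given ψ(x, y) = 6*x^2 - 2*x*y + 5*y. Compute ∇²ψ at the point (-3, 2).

∂²ψ/∂x² = 12
∂²ψ/∂y² = 0
∇²ψ = 12
At (-3, 2): 12.

12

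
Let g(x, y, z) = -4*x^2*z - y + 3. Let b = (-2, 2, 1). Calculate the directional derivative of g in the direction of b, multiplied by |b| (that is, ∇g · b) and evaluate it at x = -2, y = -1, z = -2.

∂g/∂x = -8*x*z
∂g/∂y = -1
∂g/∂z = -4*x^2
∇g at (-2, -1, -2) = (-32, -1, -16)
∇g · b = (-32)(-2) + (-1)(2) + (-16)(1) = 46

46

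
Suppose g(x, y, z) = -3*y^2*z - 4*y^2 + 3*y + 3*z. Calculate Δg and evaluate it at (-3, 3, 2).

∂²g/∂x² = 0
∂²g/∂y² = -2*(3*z + 4)
∂²g/∂z² = 0
∇²g = -6*z - 8
At (-3, 3, 2): -20.

-20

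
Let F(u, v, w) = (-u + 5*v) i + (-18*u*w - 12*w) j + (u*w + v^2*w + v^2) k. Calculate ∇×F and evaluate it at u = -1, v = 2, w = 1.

(2, -1, -23)

(∇×F)₁ = ∂F₃/∂v − ∂F₂/∂w = 18*u + 2*v*w + 2*v + 12
(∇×F)₂ = ∂F₁/∂w − ∂F₃/∂u = -w
(∇×F)₃ = ∂F₂/∂u − ∂F₁/∂v = -18*w - 5
∇×F = (18*u + 2*v*w + 2*v + 12, -w, -18*w - 5)
At (-1, 2, 1): (2, -1, -23).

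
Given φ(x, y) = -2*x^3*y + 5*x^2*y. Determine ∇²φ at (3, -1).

26

∂²φ/∂x² = 2*y*(-6*x + 5)
∂²φ/∂y² = 0
∇²φ = -12*x*y + 10*y
At (3, -1): 26.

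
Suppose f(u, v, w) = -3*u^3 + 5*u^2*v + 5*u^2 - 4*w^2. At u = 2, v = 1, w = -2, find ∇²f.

∂²f/∂u² = 2*(-9*u + 5*v + 5)
∂²f/∂v² = 0
∂²f/∂w² = -8
∇²f = -18*u + 10*v + 2
At (2, 1, -2): -24.

-24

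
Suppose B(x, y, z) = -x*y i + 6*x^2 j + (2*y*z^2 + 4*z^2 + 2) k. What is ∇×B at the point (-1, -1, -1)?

(2, 0, -13)

(∇×B)₁ = ∂B₃/∂y − ∂B₂/∂z = 2*z^2
(∇×B)₂ = ∂B₁/∂z − ∂B₃/∂x = 0
(∇×B)₃ = ∂B₂/∂x − ∂B₁/∂y = 13*x
∇×B = (2*z^2, 0, 13*x)
At (-1, -1, -1): (2, 0, -13).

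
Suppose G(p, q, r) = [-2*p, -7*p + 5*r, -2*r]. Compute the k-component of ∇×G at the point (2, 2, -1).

(∇×G)_3 = ∂G₂/∂p − ∂G₁/∂q
= -7 − (0)
= -7
At (2, 2, -1): -7.

-7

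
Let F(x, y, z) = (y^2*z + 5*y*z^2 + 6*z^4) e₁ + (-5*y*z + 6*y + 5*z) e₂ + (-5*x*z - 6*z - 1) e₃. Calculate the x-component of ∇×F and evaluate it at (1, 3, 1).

(∇×F)_1 = ∂F₃/∂y − ∂F₂/∂z
= 0 − (-5*y + 5)
= 5*y - 5
At (1, 3, 1): 10.

10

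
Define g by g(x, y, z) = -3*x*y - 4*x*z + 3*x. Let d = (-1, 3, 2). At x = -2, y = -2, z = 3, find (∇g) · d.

37

∂g/∂x = -3*y - 4*z + 3
∂g/∂y = -3*x
∂g/∂z = -4*x
∇g at (-2, -2, 3) = (-3, 6, 8)
∇g · d = (-3)(-1) + (6)(3) + (8)(2) = 37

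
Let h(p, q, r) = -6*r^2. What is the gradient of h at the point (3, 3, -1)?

∂h/∂p = 0
∂h/∂q = 0
∂h/∂r = -12*r
∇h = (0, 0, -12*r)
At (3, 3, -1): (0, 0, 12).

(0, 0, 12)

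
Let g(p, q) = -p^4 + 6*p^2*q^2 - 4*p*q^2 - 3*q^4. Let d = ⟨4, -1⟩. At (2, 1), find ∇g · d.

-68

∂g/∂p = -4*p^3 + 12*p*q^2 - 4*q^2
∂g/∂q = 12*p^2*q - 8*p*q - 12*q^3
∇g at (2, 1) = (-12, 20)
∇g · d = (-12)(4) + (20)(-1) = -68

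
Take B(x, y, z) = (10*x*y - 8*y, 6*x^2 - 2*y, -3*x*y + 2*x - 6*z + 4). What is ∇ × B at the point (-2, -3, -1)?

(∇×B)₁ = ∂B₃/∂y − ∂B₂/∂z = -3*x
(∇×B)₂ = ∂B₁/∂z − ∂B₃/∂x = 3*y - 2
(∇×B)₃ = ∂B₂/∂x − ∂B₁/∂y = 2*x + 8
∇×B = (-3*x, 3*y - 2, 2*x + 8)
At (-2, -3, -1): (6, -11, 4).

(6, -11, 4)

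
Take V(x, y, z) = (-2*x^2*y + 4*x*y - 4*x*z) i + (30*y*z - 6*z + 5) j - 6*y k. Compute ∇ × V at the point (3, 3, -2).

(-90, -12, 6)

(∇×V)₁ = ∂V₃/∂y − ∂V₂/∂z = -30*y
(∇×V)₂ = ∂V₁/∂z − ∂V₃/∂x = -4*x
(∇×V)₃ = ∂V₂/∂x − ∂V₁/∂y = 2*x^2 - 4*x
∇×V = (-30*y, -4*x, 2*x^2 - 4*x)
At (3, 3, -2): (-90, -12, 6).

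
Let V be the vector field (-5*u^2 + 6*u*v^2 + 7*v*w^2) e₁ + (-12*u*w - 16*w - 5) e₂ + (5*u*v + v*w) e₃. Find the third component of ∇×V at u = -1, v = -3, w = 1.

(∇×V)_3 = ∂V₂/∂u − ∂V₁/∂v
= -12*w − (12*u*v + 7*w^2)
= -12*u*v - 7*w^2 - 12*w
At (-1, -3, 1): -55.

-55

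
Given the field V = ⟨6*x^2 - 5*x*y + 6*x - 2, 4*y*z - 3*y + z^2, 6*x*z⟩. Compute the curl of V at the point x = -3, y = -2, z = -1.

(∇×V)₁ = ∂V₃/∂y − ∂V₂/∂z = -4*y - 2*z
(∇×V)₂ = ∂V₁/∂z − ∂V₃/∂x = -6*z
(∇×V)₃ = ∂V₂/∂x − ∂V₁/∂y = 5*x
∇×V = (-4*y - 2*z, -6*z, 5*x)
At (-3, -2, -1): (10, 6, -15).

(10, 6, -15)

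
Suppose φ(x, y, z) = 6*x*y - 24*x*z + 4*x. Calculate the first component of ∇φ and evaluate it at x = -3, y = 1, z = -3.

82

(∇φ)_1 = ∂φ/∂x = 6*y - 24*z + 4
At (-3, 1, -3): 82.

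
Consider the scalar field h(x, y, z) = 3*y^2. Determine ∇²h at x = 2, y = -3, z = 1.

∂²h/∂x² = 0
∂²h/∂y² = 6
∂²h/∂z² = 0
∇²h = 6
At (2, -3, 1): 6.

6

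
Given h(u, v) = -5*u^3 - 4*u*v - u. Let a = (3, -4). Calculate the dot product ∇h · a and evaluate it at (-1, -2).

∂h/∂u = -15*u^2 - 4*v - 1
∂h/∂v = -4*u
∇h at (-1, -2) = (-8, 4)
∇h · a = (-8)(3) + (4)(-4) = -40

-40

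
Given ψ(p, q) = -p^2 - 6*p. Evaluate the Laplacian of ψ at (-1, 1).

-2

∂²ψ/∂p² = -2
∂²ψ/∂q² = 0
∇²ψ = -2
At (-1, 1): -2.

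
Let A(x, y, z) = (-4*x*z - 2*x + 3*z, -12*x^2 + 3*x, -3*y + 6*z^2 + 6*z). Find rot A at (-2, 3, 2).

(∇×A)₁ = ∂A₃/∂y − ∂A₂/∂z = -3
(∇×A)₂ = ∂A₁/∂z − ∂A₃/∂x = -4*x + 3
(∇×A)₃ = ∂A₂/∂x − ∂A₁/∂y = -24*x + 3
∇×A = (-3, -4*x + 3, -24*x + 3)
At (-2, 3, 2): (-3, 11, 51).

(-3, 11, 51)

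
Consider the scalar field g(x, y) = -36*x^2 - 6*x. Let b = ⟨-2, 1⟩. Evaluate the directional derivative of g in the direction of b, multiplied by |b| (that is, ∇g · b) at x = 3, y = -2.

∂g/∂x = -72*x - 6
∂g/∂y = 0
∇g at (3, -2) = (-222, 0)
∇g · b = (-222)(-2) + (0)(1) = 444

444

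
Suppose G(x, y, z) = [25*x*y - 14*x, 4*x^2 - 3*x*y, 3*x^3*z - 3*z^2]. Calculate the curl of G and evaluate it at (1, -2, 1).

(0, -9, -11)

(∇×G)₁ = ∂G₃/∂y − ∂G₂/∂z = 0
(∇×G)₂ = ∂G₁/∂z − ∂G₃/∂x = -9*x^2*z
(∇×G)₃ = ∂G₂/∂x − ∂G₁/∂y = -17*x - 3*y
∇×G = (0, -9*x^2*z, -17*x - 3*y)
At (1, -2, 1): (0, -9, -11).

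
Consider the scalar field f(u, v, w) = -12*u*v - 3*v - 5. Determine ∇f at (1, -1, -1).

∂f/∂u = -12*v
∂f/∂v = -12*u - 3
∂f/∂w = 0
∇f = (-12*v, -12*u - 3, 0)
At (1, -1, -1): (12, -15, 0).

(12, -15, 0)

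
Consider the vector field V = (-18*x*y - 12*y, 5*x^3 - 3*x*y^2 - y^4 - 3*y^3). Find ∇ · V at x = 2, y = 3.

∂V₁/∂x = -18*y
∂V₂/∂y = -6*x*y - 4*y^3 - 9*y^2
∇·V = -6*x*y - 4*y^3 - 9*y^2 - 18*y
At (2, 3): -279.

-279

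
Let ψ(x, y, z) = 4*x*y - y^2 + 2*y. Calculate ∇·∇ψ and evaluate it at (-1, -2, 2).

∂²ψ/∂x² = 0
∂²ψ/∂y² = -2
∂²ψ/∂z² = 0
∇²ψ = -2
At (-1, -2, 2): -2.

-2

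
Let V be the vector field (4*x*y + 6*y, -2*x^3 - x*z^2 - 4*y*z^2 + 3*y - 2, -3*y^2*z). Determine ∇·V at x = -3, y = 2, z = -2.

-17

∂V₁/∂x = 4*y
∂V₂/∂y = -4*z^2 + 3
∂V₃/∂z = -3*y^2
∇·V = -3*y^2 + 4*y - 4*z^2 + 3
At (-3, 2, -2): -17.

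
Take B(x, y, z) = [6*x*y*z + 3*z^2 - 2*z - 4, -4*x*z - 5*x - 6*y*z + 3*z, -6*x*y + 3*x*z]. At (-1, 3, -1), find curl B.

(∇×B)₁ = ∂B₃/∂y − ∂B₂/∂z = -2*x + 6*y - 3
(∇×B)₂ = ∂B₁/∂z − ∂B₃/∂x = 6*x*y + 6*y + 3*z - 2
(∇×B)₃ = ∂B₂/∂x − ∂B₁/∂y = -6*x*z - 4*z - 5
∇×B = (-2*x + 6*y - 3, 6*x*y + 6*y + 3*z - 2, -6*x*z - 4*z - 5)
At (-1, 3, -1): (17, -5, -7).

(17, -5, -7)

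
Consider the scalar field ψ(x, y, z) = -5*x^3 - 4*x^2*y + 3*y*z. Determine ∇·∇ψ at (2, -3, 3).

∂²ψ/∂x² = -2*(15*x + 4*y)
∂²ψ/∂y² = 0
∂²ψ/∂z² = 0
∇²ψ = -30*x - 8*y
At (2, -3, 3): -36.

-36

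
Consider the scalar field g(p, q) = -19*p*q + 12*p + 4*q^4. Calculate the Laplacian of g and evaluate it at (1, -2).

∂²g/∂p² = 0
∂²g/∂q² = 48*q^2
∇²g = 48*q^2
At (1, -2): 192.

192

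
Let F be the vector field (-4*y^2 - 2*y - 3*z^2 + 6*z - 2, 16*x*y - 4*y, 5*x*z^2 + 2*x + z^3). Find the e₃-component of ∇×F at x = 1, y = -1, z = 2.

(∇×F)_3 = ∂F₂/∂x − ∂F₁/∂y
= 16*y − (-8*y - 2)
= 24*y + 2
At (1, -1, 2): -22.

-22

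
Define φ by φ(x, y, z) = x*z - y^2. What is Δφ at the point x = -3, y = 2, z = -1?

-2

∂²φ/∂x² = 0
∂²φ/∂y² = -2
∂²φ/∂z² = 0
∇²φ = -2
At (-3, 2, -1): -2.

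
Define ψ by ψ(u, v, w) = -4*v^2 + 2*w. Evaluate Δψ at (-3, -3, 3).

-8

∂²ψ/∂u² = 0
∂²ψ/∂v² = -8
∂²ψ/∂w² = 0
∇²ψ = -8
At (-3, -3, 3): -8.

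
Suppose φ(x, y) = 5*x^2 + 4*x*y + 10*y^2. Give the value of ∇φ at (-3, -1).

∂φ/∂x = 10*x + 4*y
∂φ/∂y = 4*x + 20*y
∇φ = (10*x + 4*y, 4*x + 20*y)
At (-3, -1): (-34, -32).

(-34, -32)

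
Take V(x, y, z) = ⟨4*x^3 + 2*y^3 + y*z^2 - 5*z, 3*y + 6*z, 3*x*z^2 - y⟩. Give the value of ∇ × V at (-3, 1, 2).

(∇×V)₁ = ∂V₃/∂y − ∂V₂/∂z = -7
(∇×V)₂ = ∂V₁/∂z − ∂V₃/∂x = 2*y*z - 3*z^2 - 5
(∇×V)₃ = ∂V₂/∂x − ∂V₁/∂y = -6*y^2 - z^2
∇×V = (-7, 2*y*z - 3*z^2 - 5, -6*y^2 - z^2)
At (-3, 1, 2): (-7, -13, -10).

(-7, -13, -10)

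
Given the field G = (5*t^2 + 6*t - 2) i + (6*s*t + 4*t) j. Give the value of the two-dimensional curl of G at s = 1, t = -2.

∂G₂/∂s = 6*t
∂G₁/∂t = 10*t + 6
Scalar curl = -4*t - 6
At (1, -2): 2.

2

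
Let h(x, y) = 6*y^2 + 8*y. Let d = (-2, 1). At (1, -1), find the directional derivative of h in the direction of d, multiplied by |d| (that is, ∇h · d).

∂h/∂x = 0
∂h/∂y = 12*y + 8
∇h at (1, -1) = (0, -4)
∇h · d = (0)(-2) + (-4)(1) = -4

-4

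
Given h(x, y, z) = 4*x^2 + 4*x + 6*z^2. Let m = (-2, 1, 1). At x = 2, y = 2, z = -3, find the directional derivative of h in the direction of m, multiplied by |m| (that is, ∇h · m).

∂h/∂x = 8*x + 4
∂h/∂y = 0
∂h/∂z = 12*z
∇h at (2, 2, -3) = (20, 0, -36)
∇h · m = (20)(-2) + (0)(1) + (-36)(1) = -76

-76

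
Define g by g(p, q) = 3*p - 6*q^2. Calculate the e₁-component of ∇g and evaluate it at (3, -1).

(∇g)_1 = ∂g/∂p = 3
At (3, -1): 3.

3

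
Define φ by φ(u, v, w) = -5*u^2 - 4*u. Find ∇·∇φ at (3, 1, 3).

-10

∂²φ/∂u² = -10
∂²φ/∂v² = 0
∂²φ/∂w² = 0
∇²φ = -10
At (3, 1, 3): -10.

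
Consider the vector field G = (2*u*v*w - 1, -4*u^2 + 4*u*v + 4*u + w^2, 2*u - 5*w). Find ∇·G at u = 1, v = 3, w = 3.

∂G₁/∂u = 2*v*w
∂G₂/∂v = 4*u
∂G₃/∂w = -5
∇·G = 4*u + 2*v*w - 5
At (1, 3, 3): 17.

17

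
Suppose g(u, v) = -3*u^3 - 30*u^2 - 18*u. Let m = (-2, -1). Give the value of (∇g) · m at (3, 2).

∂g/∂u = -9*u^2 - 60*u - 18
∂g/∂v = 0
∇g at (3, 2) = (-279, 0)
∇g · m = (-279)(-2) + (0)(-1) = 558

558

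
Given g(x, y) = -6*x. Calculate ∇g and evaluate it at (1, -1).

(-6, 0)

∂g/∂x = -6
∂g/∂y = 0
∇g = (-6, 0)
At (1, -1): (-6, 0).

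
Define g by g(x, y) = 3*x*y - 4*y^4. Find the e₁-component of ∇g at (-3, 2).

(∇g)_1 = ∂g/∂x = 3*y
At (-3, 2): 6.

6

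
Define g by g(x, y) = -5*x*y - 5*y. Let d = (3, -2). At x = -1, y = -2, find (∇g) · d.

∂g/∂x = -5*y
∂g/∂y = -5*x - 5
∇g at (-1, -2) = (10, 0)
∇g · d = (10)(3) + (0)(-2) = 30

30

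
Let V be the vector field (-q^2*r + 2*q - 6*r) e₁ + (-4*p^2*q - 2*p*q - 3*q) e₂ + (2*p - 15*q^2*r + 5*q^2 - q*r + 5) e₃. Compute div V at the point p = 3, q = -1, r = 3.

∂V₁/∂p = 0
∂V₂/∂q = -4*p^2 - 2*p - 3
∂V₃/∂r = -15*q^2 - q
∇·V = -4*p^2 - 2*p - 15*q^2 - q - 3
At (3, -1, 3): -59.

-59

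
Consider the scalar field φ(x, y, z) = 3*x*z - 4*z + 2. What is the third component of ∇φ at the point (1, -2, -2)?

-1

(∇φ)_3 = ∂φ/∂z = 3*x - 4
At (1, -2, -2): -1.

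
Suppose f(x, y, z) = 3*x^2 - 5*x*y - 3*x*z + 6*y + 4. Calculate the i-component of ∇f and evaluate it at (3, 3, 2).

(∇f)_1 = ∂f/∂x = 6*x - 5*y - 3*z
At (3, 3, 2): -3.

-3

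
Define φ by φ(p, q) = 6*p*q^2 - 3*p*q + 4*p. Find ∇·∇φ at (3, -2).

∂²φ/∂p² = 0
∂²φ/∂q² = 12*p
∇²φ = 12*p
At (3, -2): 36.

36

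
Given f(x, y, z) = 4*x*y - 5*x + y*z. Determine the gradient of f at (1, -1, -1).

(-9, 3, -1)

∂f/∂x = 4*y - 5
∂f/∂y = 4*x + z
∂f/∂z = y
∇f = (4*y - 5, 4*x + z, y)
At (1, -1, -1): (-9, 3, -1).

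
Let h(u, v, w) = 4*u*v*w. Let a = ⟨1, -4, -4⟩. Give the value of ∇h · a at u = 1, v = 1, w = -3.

∂h/∂u = 4*v*w
∂h/∂v = 4*u*w
∂h/∂w = 4*u*v
∇h at (1, 1, -3) = (-12, -12, 4)
∇h · a = (-12)(1) + (-12)(-4) + (4)(-4) = 20

20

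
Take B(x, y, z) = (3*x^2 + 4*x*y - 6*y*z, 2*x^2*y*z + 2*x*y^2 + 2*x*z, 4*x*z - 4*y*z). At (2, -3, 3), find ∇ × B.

(∇×B)₁ = ∂B₃/∂y − ∂B₂/∂z = -2*x^2*y - 2*x - 4*z
(∇×B)₂ = ∂B₁/∂z − ∂B₃/∂x = -6*y - 4*z
(∇×B)₃ = ∂B₂/∂x − ∂B₁/∂y = 4*x*y*z - 4*x + 2*y^2 + 8*z
∇×B = (-2*x^2*y - 2*x - 4*z, -6*y - 4*z, 4*x*y*z - 4*x + 2*y^2 + 8*z)
At (2, -3, 3): (8, 6, -38).

(8, 6, -38)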